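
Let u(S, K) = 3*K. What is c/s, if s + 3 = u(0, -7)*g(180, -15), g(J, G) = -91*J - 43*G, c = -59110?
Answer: -29555/165216 ≈ -0.17889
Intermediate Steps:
s = 330432 (s = -3 + (3*(-7))*(-91*180 - 43*(-15)) = -3 - 21*(-16380 + 645) = -3 - 21*(-15735) = -3 + 330435 = 330432)
c/s = -59110/330432 = -59110*1/330432 = -29555/165216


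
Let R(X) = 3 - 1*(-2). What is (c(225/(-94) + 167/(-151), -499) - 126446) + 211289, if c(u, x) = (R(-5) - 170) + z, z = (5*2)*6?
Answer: 84738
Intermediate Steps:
z = 60 (z = 10*6 = 60)
R(X) = 5 (R(X) = 3 + 2 = 5)
c(u, x) = -105 (c(u, x) = (5 - 170) + 60 = -165 + 60 = -105)
(c(225/(-94) + 167/(-151), -499) - 126446) + 211289 = (-105 - 126446) + 211289 = -126551 + 211289 = 84738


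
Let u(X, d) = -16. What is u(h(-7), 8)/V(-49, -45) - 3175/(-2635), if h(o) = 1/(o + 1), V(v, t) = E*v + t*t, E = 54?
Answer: 402767/327267 ≈ 1.2307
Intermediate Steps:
V(v, t) = t² + 54*v (V(v, t) = 54*v + t*t = 54*v + t² = t² + 54*v)
h(o) = 1/(1 + o)
u(h(-7), 8)/V(-49, -45) - 3175/(-2635) = -16/((-45)² + 54*(-49)) - 3175/(-2635) = -16/(2025 - 2646) - 3175*(-1/2635) = -16/(-621) + 635/527 = -16*(-1/621) + 635/527 = 16/621 + 635/527 = 402767/327267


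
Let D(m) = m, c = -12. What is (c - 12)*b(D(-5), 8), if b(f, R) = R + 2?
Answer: -240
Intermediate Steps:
b(f, R) = 2 + R
(c - 12)*b(D(-5), 8) = (-12 - 12)*(2 + 8) = -24*10 = -240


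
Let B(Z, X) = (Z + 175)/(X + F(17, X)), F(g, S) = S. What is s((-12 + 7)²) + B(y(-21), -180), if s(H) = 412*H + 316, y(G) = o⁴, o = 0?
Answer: 764317/72 ≈ 10616.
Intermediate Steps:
y(G) = 0 (y(G) = 0⁴ = 0)
B(Z, X) = (175 + Z)/(2*X) (B(Z, X) = (Z + 175)/(X + X) = (175 + Z)/((2*X)) = (175 + Z)*(1/(2*X)) = (175 + Z)/(2*X))
s(H) = 316 + 412*H
s((-12 + 7)²) + B(y(-21), -180) = (316 + 412*(-12 + 7)²) + (½)*(175 + 0)/(-180) = (316 + 412*(-5)²) + (½)*(-1/180)*175 = (316 + 412*25) - 35/72 = (316 + 10300) - 35/72 = 10616 - 35/72 = 764317/72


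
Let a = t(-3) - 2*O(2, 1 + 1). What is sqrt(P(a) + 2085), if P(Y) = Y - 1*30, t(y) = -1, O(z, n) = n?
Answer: 5*sqrt(82) ≈ 45.277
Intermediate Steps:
a = -5 (a = -1 - 2*(1 + 1) = -1 - 2*2 = -1 - 4 = -5)
P(Y) = -30 + Y (P(Y) = Y - 30 = -30 + Y)
sqrt(P(a) + 2085) = sqrt((-30 - 5) + 2085) = sqrt(-35 + 2085) = sqrt(2050) = 5*sqrt(82)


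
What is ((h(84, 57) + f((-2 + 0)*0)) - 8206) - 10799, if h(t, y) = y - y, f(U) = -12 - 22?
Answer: -19039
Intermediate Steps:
f(U) = -34
h(t, y) = 0
((h(84, 57) + f((-2 + 0)*0)) - 8206) - 10799 = ((0 - 34) - 8206) - 10799 = (-34 - 8206) - 10799 = -8240 - 10799 = -19039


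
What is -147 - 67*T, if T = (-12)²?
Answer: -9795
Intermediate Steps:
T = 144
-147 - 67*T = -147 - 67*144 = -147 - 9648 = -9795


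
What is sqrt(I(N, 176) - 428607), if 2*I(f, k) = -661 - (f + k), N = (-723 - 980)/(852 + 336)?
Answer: I*sqrt(67277950410)/396 ≈ 655.0*I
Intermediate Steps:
N = -1703/1188 ≈ -1.4335
I(f, k) = -661/2 - f/2 - k/2 (I(f, k) = (-661 - (f + k))/2 = (-661 + (-f - k))/2 = (-661 - f - k)/2 = -661/2 - f/2 - k/2)
sqrt(I(N, 176) - 428607) = sqrt((-661/2 - 1/2*(-1703/1188) - 1/2*176) - 428607) = sqrt((-661/2 + 1703/2376 - 88) - 428607) = sqrt(-992653/2376 - 428607) = sqrt(-1019362885/2376) = I*sqrt(67277950410)/396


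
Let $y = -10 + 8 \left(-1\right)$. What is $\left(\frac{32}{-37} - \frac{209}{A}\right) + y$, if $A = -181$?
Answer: $- \frac{118605}{6697} \approx -17.71$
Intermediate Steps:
$y = -18$ ($y = -10 - 8 = -18$)
$\left(\frac{32}{-37} - \frac{209}{A}\right) + y = \left(\frac{32}{-37} - \frac{209}{-181}\right) - 18 = \left(32 \left(- \frac{1}{37}\right) - - \frac{209}{181}\right) - 18 = \left(- \frac{32}{37} + \frac{209}{181}\right) - 18 = \frac{1941}{6697} - 18 = - \frac{118605}{6697}$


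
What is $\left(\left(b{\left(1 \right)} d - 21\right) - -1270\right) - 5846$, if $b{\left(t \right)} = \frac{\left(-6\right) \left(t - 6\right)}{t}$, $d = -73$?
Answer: $-6787$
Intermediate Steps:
$b{\left(t \right)} = \frac{36 - 6 t}{t}$ ($b{\left(t \right)} = \frac{\left(-6\right) \left(-6 + t\right)}{t} = \frac{36 - 6 t}{t}$)
$\left(\left(b{\left(1 \right)} d - 21\right) - -1270\right) - 5846 = \left(\left(\left(-6 + \frac{36}{1}\right) \left(-73\right) - 21\right) - -1270\right) - 5846 = \left(\left(\left(-6 + 36 \cdot 1\right) \left(-73\right) - 21\right) + 1270\right) - 5846 = \left(\left(\left(-6 + 36\right) \left(-73\right) - 21\right) + 1270\right) - 5846 = \left(\left(30 \left(-73\right) - 21\right) + 1270\right) - 5846 = \left(\left(-2190 - 21\right) + 1270\right) - 5846 = \left(-2211 + 1270\right) - 5846 = -941 - 5846 = -6787$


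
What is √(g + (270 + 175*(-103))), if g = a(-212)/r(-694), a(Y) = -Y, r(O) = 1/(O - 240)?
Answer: I*√215763 ≈ 464.5*I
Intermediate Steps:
r(O) = 1/(-240 + O)
g = -198008 (g = (-1*(-212))/(1/(-240 - 694)) = 212/(1/(-934)) = 212/(-1/934) = 212*(-934) = -198008)
√(g + (270 + 175*(-103))) = √(-198008 + (270 + 175*(-103))) = √(-198008 + (270 - 18025)) = √(-198008 - 17755) = √(-215763) = I*√215763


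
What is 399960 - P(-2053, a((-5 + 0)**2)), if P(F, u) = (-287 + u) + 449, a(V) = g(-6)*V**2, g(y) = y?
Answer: 403548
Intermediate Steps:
a(V) = -6*V**2
P(F, u) = 162 + u
399960 - P(-2053, a((-5 + 0)**2)) = 399960 - (162 - 6*(-5 + 0)**4) = 399960 - (162 - 6*((-5)**2)**2) = 399960 - (162 - 6*25**2) = 399960 - (162 - 6*625) = 399960 - (162 - 3750) = 399960 - 1*(-3588) = 399960 + 3588 = 403548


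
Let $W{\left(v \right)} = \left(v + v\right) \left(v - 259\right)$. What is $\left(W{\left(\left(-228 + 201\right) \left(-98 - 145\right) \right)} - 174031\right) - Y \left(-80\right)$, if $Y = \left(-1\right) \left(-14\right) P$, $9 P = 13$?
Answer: $\frac{742701877}{9} \approx 8.2522 \cdot 10^{7}$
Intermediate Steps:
$P = \frac{13}{9}$ ($P = \frac{1}{9} \cdot 13 = \frac{13}{9} \approx 1.4444$)
$W{\left(v \right)} = 2 v \left(-259 + v\right)$
$Y = \frac{182}{9}$ ($Y = \left(-1\right) \left(-14\right) \frac{13}{9} = 14 \cdot \frac{13}{9} = \frac{182}{9} \approx 20.222$)
$\left(W{\left(\left(-228 + 201\right) \left(-98 - 145\right) \right)} - 174031\right) - Y \left(-80\right) = \left(2 \left(-228 + 201\right) \left(-98 - 145\right) \left(-259 + \left(-228 + 201\right) \left(-98 - 145\right)\right) - 174031\right) - \frac{182}{9} \left(-80\right) = \left(2 \left(\left(-27\right) \left(-243\right)\right) \left(-259 - -6561\right) - 174031\right) - - \frac{14560}{9} = \left(2 \cdot 6561 \left(-259 + 6561\right) - 174031\right) + \frac{14560}{9} = \left(2 \cdot 6561 \cdot 6302 - 174031\right) + \frac{14560}{9} = \left(82694844 - 174031\right) + \frac{14560}{9} = 82520813 + \frac{14560}{9} = \frac{742701877}{9}$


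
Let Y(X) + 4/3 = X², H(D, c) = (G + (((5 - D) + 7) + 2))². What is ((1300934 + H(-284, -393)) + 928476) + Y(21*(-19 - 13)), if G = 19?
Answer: 8344445/3 ≈ 2.7815e+6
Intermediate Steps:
H(D, c) = (33 - D)² (H(D, c) = (19 + (((5 - D) + 7) + 2))² = (19 + ((12 - D) + 2))² = (19 + (14 - D))² = (33 - D)²)
Y(X) = -4/3 + X²
((1300934 + H(-284, -393)) + 928476) + Y(21*(-19 - 13)) = ((1300934 + (33 - 1*(-284))²) + 928476) + (-4/3 + (21*(-19 - 13))²) = ((1300934 + (33 + 284)²) + 928476) + (-4/3 + (21*(-32))²) = ((1300934 + 317²) + 928476) + (-4/3 + (-672)²) = ((1300934 + 100489) + 928476) + (-4/3 + 451584) = (1401423 + 928476) + 1354748/3 = 2329899 + 1354748/3 = 8344445/3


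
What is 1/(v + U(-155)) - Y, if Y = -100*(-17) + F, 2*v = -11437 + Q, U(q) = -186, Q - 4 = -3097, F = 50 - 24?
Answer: -12860427/7451 ≈ -1726.0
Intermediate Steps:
F = 26
Q = -3093 (Q = 4 - 3097 = -3093)
v = -7265 (v = (-11437 - 3093)/2 = (½)*(-14530) = -7265)
Y = 1726 (Y = -100*(-17) + 26 = 1700 + 26 = 1726)
1/(v + U(-155)) - Y = 1/(-7265 - 186) - 1*1726 = 1/(-7451) - 1726 = -1/7451 - 1726 = -12860427/7451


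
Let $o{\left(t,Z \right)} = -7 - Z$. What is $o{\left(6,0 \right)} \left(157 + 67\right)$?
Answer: $-1568$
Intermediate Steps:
$o{\left(6,0 \right)} \left(157 + 67\right) = \left(-7 - 0\right) \left(157 + 67\right) = \left(-7 + 0\right) 224 = \left(-7\right) 224 = -1568$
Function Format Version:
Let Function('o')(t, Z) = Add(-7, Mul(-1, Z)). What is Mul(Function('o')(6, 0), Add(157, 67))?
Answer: -1568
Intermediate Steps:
Mul(Function('o')(6, 0), Add(157, 67)) = Mul(Add(-7, Mul(-1, 0)), Add(157, 67)) = Mul(Add(-7, 0), 224) = Mul(-7, 224) = -1568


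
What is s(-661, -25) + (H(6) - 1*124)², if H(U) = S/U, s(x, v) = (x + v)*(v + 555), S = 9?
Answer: -1394295/4 ≈ -3.4857e+5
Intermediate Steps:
s(x, v) = (555 + v)*(v + x) (s(x, v) = (v + x)*(555 + v) = (555 + v)*(v + x))
H(U) = 9/U
s(-661, -25) + (H(6) - 1*124)² = ((-25)² + 555*(-25) + 555*(-661) - 25*(-661)) + (9/6 - 1*124)² = (625 - 13875 - 366855 + 16525) + (9*(⅙) - 124)² = -363580 + (3/2 - 124)² = -363580 + (-245/2)² = -363580 + 60025/4 = -1394295/4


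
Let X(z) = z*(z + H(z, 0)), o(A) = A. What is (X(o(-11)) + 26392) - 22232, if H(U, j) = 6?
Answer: 4215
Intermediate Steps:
X(z) = z*(6 + z) (X(z) = z*(z + 6) = z*(6 + z))
(X(o(-11)) + 26392) - 22232 = (-11*(6 - 11) + 26392) - 22232 = (-11*(-5) + 26392) - 22232 = (55 + 26392) - 22232 = 26447 - 22232 = 4215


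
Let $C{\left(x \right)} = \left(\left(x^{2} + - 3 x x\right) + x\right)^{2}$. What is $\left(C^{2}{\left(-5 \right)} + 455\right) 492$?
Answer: $4502331360$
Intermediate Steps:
$C{\left(x \right)} = \left(x - 2 x^{2}\right)^{2}$ ($C{\left(x \right)} = \left(\left(x^{2} - 3 x^{2}\right) + x\right)^{2} = \left(- 2 x^{2} + x\right)^{2} = \left(x - 2 x^{2}\right)^{2}$)
$\left(C^{2}{\left(-5 \right)} + 455\right) 492 = \left(\left(\left(-5\right)^{2} \left(-1 + 2 \left(-5\right)\right)^{2}\right)^{2} + 455\right) 492 = \left(\left(25 \left(-1 - 10\right)^{2}\right)^{2} + 455\right) 492 = \left(\left(25 \left(-11\right)^{2}\right)^{2} + 455\right) 492 = \left(\left(25 \cdot 121\right)^{2} + 455\right) 492 = \left(3025^{2} + 455\right) 492 = \left(9150625 + 455\right) 492 = 9151080 \cdot 492 = 4502331360$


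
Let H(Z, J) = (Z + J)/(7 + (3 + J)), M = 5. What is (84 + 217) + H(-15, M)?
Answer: 901/3 ≈ 300.33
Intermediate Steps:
H(Z, J) = (J + Z)/(10 + J)
(84 + 217) + H(-15, M) = (84 + 217) + (5 - 15)/(10 + 5) = 301 - 10/15 = 301 + (1/15)*(-10) = 301 - 2/3 = 901/3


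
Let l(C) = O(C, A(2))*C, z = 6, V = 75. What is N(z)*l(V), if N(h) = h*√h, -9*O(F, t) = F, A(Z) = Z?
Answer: -3750*√6 ≈ -9185.6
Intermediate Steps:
O(F, t) = -F/9
N(h) = h^(3/2)
l(C) = -C²/9 (l(C) = (-C/9)*C = -C²/9)
N(z)*l(V) = 6^(3/2)*(-⅑*75²) = (6*√6)*(-⅑*5625) = (6*√6)*(-625) = -3750*√6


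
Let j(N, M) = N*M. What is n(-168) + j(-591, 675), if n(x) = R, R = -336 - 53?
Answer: -399314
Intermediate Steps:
j(N, M) = M*N
R = -389
n(x) = -389
n(-168) + j(-591, 675) = -389 + 675*(-591) = -389 - 398925 = -399314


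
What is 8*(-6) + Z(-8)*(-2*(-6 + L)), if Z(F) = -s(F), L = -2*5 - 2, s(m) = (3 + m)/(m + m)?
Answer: -237/4 ≈ -59.250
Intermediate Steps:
s(m) = (3 + m)/(2*m) (s(m) = (3 + m)/((2*m)) = (3 + m)*(1/(2*m)) = (3 + m)/(2*m))
L = -12 (L = -10 - 2 = -12)
Z(F) = -(3 + F)/(2*F)
8*(-6) + Z(-8)*(-2*(-6 + L)) = 8*(-6) + ((½)*(-3 - 1*(-8))/(-8))*(-2*(-6 - 12)) = -48 + ((½)*(-⅛)*(-3 + 8))*(-2*(-18)) = -48 + ((½)*(-⅛)*5)*36 = -48 - 5/16*36 = -48 - 45/4 = -237/4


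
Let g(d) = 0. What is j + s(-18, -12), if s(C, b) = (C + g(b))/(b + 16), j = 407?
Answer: 805/2 ≈ 402.50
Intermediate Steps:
s(C, b) = C/(16 + b) (s(C, b) = (C + 0)/(b + 16) = C/(16 + b))
j + s(-18, -12) = 407 - 18/(16 - 12) = 407 - 18/4 = 407 - 18*1/4 = 407 - 9/2 = 805/2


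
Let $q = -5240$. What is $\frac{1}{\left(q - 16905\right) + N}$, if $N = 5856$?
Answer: $- \frac{1}{16289} \approx -6.1391 \cdot 10^{-5}$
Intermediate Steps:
$\frac{1}{\left(q - 16905\right) + N} = \frac{1}{\left(-5240 - 16905\right) + 5856} = \frac{1}{-22145 + 5856} = \frac{1}{-16289} = - \frac{1}{16289}$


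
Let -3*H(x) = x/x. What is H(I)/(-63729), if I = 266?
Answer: 1/191187 ≈ 5.2305e-6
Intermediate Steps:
H(x) = -⅓ (H(x) = -x/(3*x) = -⅓*1 = -⅓)
H(I)/(-63729) = -⅓/(-63729) = -⅓*(-1/63729) = 1/191187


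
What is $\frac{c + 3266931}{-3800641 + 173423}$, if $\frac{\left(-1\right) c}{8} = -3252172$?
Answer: $- \frac{29284307}{3627218} \approx -8.0735$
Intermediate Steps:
$c = 26017376$ ($c = \left(-8\right) \left(-3252172\right) = 26017376$)
$\frac{c + 3266931}{-3800641 + 173423} = \frac{26017376 + 3266931}{-3800641 + 173423} = \frac{29284307}{-3627218} = 29284307 \left(- \frac{1}{3627218}\right) = - \frac{29284307}{3627218}$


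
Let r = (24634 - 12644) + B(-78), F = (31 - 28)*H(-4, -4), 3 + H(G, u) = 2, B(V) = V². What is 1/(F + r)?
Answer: 1/18071 ≈ 5.5337e-5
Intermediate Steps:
H(G, u) = -1 (H(G, u) = -3 + 2 = -1)
F = -3 (F = (31 - 28)*(-1) = 3*(-1) = -3)
r = 18074 (r = (24634 - 12644) + (-78)² = 11990 + 6084 = 18074)
1/(F + r) = 1/(-3 + 18074) = 1/18071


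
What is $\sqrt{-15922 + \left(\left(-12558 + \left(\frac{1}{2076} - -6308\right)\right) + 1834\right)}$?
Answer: $\frac{i \sqrt{21913055553}}{1038} \approx 142.61 i$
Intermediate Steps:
$\sqrt{-15922 + \left(\left(-12558 + \left(\frac{1}{2076} - -6308\right)\right) + 1834\right)} = \sqrt{-15922 + \left(\left(-12558 + \left(\frac{1}{2076} + 6308\right)\right) + 1834\right)} = \sqrt{-15922 + \left(\left(-12558 + \frac{13095409}{2076}\right) + 1834\right)} = \sqrt{-15922 + \left(- \frac{12974999}{2076} + 1834\right)} = \sqrt{-15922 - \frac{9167615}{2076}} = \sqrt{- \frac{42221687}{2076}} = \frac{i \sqrt{21913055553}}{1038}$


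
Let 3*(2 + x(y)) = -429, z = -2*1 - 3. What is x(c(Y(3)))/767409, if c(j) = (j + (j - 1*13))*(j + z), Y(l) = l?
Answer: -145/767409 ≈ -0.00018895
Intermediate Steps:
z = -5 (z = -2 - 3 = -5)
c(j) = (-13 + 2*j)*(-5 + j) (c(j) = (j + (j - 1*13))*(j - 5) = (j + (j - 13))*(-5 + j) = (j + (-13 + j))*(-5 + j) = (-13 + 2*j)*(-5 + j))
x(y) = -145 (x(y) = -2 + (⅓)*(-429) = -2 - 143 = -145)
x(c(Y(3)))/767409 = -145/767409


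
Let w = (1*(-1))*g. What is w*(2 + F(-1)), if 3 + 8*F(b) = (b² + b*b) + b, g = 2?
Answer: -7/2 ≈ -3.5000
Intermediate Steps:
w = -2 (w = (1*(-1))*2 = -1*2 = -2)
F(b) = -3/8 + b²/4 + b/8 (F(b) = -3/8 + ((b² + b*b) + b)/8 = -3/8 + ((b² + b²) + b)/8 = -3/8 + (2*b² + b)/8 = -3/8 + (b + 2*b²)/8 = -3/8 + (b²/4 + b/8) = -3/8 + b²/4 + b/8)
w*(2 + F(-1)) = -2*(2 + (-3/8 + (¼)*(-1)² + (⅛)*(-1))) = -2*(2 + (-3/8 + (¼)*1 - ⅛)) = -2*(2 + (-3/8 + ¼ - ⅛)) = -2*(2 - ¼) = -2*7/4 = -7/2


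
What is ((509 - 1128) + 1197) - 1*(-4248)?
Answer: 4826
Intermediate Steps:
((509 - 1128) + 1197) - 1*(-4248) = (-619 + 1197) + 4248 = 578 + 4248 = 4826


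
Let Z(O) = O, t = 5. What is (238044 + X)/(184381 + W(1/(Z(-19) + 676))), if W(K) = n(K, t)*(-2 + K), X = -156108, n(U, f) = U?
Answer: 8841898116/19896968239 ≈ 0.44438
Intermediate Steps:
W(K) = K*(-2 + K)
(238044 + X)/(184381 + W(1/(Z(-19) + 676))) = (238044 - 156108)/(184381 + (-2 + 1/(-19 + 676))/(-19 + 676)) = 81936/(184381 + (-2 + 1/657)/657) = 81936/(184381 + (1/657)*(-1313/657)) = 81936/(184381 - 1313/431649) = 81936/(79587872956/431649) = 81936*(431649/79587872956) = 8841898116/19896968239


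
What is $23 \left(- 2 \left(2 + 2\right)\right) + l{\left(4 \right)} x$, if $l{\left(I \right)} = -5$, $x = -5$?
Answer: $-159$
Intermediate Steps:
$23 \left(- 2 \left(2 + 2\right)\right) + l{\left(4 \right)} x = 23 \left(- 2 \left(2 + 2\right)\right) - -25 = 23 \left(\left(-2\right) 4\right) + 25 = 23 \left(-8\right) + 25 = -184 + 25 = -159$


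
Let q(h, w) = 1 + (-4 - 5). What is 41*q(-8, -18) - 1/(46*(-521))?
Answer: -7860847/23966 ≈ -328.00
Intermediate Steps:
q(h, w) = -8 (q(h, w) = 1 - 9 = -8)
41*q(-8, -18) - 1/(46*(-521)) = 41*(-8) - 1/(46*(-521)) = -328 - 1/(-23966) = -328 - 1*(-1/23966) = -328 + 1/23966 = -7860847/23966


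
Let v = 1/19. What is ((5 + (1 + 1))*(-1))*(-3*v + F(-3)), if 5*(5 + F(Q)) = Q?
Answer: 3829/95 ≈ 40.305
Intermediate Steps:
F(Q) = -5 + Q/5
v = 1/19 ≈ 0.052632
((5 + (1 + 1))*(-1))*(-3*v + F(-3)) = ((5 + (1 + 1))*(-1))*(-3*1/19 + (-5 + (⅕)*(-3))) = ((5 + 2)*(-1))*(-3/19 + (-5 - ⅗)) = (7*(-1))*(-3/19 - 28/5) = -7*(-547/95) = 3829/95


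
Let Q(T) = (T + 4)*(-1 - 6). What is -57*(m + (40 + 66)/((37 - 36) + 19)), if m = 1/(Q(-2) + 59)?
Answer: -9101/30 ≈ -303.37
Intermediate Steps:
Q(T) = -28 - 7*T (Q(T) = (4 + T)*(-7) = -28 - 7*T)
m = 1/45 (m = 1/((-28 - 7*(-2)) + 59) = 1/((-28 + 14) + 59) = 1/(-14 + 59) = 1/45 ≈ 0.022222)
-57*(m + (40 + 66)/((37 - 36) + 19)) = -57*(1/45 + (40 + 66)/((37 - 36) + 19)) = -57*(1/45 + 106/(1 + 19)) = -57*(1/45 + 106/20) = -57*(1/45 + 106*(1/20)) = -57*(1/45 + 53/10) = -57*479/90 = -9101/30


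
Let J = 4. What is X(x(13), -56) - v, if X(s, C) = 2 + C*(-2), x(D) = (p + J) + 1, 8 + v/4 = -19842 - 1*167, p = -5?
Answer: 80182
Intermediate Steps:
v = -80068 (v = -32 + 4*(-19842 - 1*167) = -32 + 4*(-19842 - 167) = -32 + 4*(-20009) = -32 - 80036 = -80068)
x(D) = 0 (x(D) = (-5 + 4) + 1 = -1 + 1 = 0)
X(s, C) = 2 - 2*C
X(x(13), -56) - v = (2 - 2*(-56)) - 1*(-80068) = (2 + 112) + 80068 = 114 + 80068 = 80182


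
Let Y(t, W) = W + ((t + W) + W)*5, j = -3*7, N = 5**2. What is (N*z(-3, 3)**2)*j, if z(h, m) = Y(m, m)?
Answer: -1209600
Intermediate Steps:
N = 25
j = -21
Y(t, W) = 5*t + 11*W (Y(t, W) = W + ((W + t) + W)*5 = W + (t + 2*W)*5 = W + (5*t + 10*W) = 5*t + 11*W)
z(h, m) = 16*m (z(h, m) = 5*m + 11*m = 16*m)
(N*z(-3, 3)**2)*j = (25*(16*3)**2)*(-21) = (25*48**2)*(-21) = (25*2304)*(-21) = 57600*(-21) = -1209600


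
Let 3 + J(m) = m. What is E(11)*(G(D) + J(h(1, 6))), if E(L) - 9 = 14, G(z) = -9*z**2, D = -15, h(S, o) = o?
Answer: -46506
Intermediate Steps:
E(L) = 23 (E(L) = 9 + 14 = 23)
J(m) = -3 + m
E(11)*(G(D) + J(h(1, 6))) = 23*(-9*(-15)**2 + (-3 + 6)) = 23*(-9*225 + 3) = 23*(-2025 + 3) = 23*(-2022) = -46506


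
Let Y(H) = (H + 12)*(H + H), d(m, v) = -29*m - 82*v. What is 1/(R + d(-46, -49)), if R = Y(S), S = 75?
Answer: 1/18402 ≈ 5.4342e-5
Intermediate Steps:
d(m, v) = -82*v - 29*m
Y(H) = 2*H*(12 + H) (Y(H) = (12 + H)*(2*H) = 2*H*(12 + H))
R = 13050 (R = 2*75*(12 + 75) = 2*75*87 = 13050)
1/(R + d(-46, -49)) = 1/(13050 + (-82*(-49) - 29*(-46))) = 1/(13050 + (4018 + 1334)) = 1/(13050 + 5352) = 1/18402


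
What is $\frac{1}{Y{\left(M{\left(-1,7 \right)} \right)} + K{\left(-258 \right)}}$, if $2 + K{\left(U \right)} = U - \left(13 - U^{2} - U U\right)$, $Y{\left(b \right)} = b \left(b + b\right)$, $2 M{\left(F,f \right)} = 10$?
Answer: $\frac{1}{132905} \approx 7.5242 \cdot 10^{-6}$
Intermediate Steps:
$M{\left(F,f \right)} = 5$ ($M{\left(F,f \right)} = \frac{1}{2} \cdot 10 = 5$)
$Y{\left(b \right)} = 2 b^{2}$ ($Y{\left(b \right)} = b 2 b = 2 b^{2}$)
$K{\left(U \right)} = -15 + U + 2 U^{2}$ ($K{\left(U \right)} = -2 - \left(13 - U - U^{2} - U U\right) = -2 + \left(U + \left(\left(U^{2} + U^{2}\right) - 13\right)\right) = -2 + \left(U + \left(2 U^{2} - 13\right)\right) = -2 + \left(U + \left(-13 + 2 U^{2}\right)\right) = -2 + \left(-13 + U + 2 U^{2}\right) = -15 + U + 2 U^{2}$)
$\frac{1}{Y{\left(M{\left(-1,7 \right)} \right)} + K{\left(-258 \right)}} = \frac{1}{2 \cdot 5^{2} - \left(273 - 133128\right)} = \frac{1}{2 \cdot 25 - -132855} = \frac{1}{50 - -132855} = \frac{1}{50 + 132855} = \frac{1}{132905}$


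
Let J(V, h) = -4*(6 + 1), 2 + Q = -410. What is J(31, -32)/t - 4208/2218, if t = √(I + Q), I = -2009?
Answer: -2104/1109 + 28*I*√269/807 ≈ -1.8972 + 0.56906*I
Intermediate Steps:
Q = -412 (Q = -2 - 410 = -412)
J(V, h) = -28 (J(V, h) = -4*7 = -28)
t = 3*I*√269 (t = √(-2009 - 412) = √(-2421) = 3*I*√269 ≈ 49.204*I)
J(31, -32)/t - 4208/2218 = -28*(-I*√269/807) - 4208/2218 = -(-28)*I*√269/807 - 4208*1/2218 = 28*I*√269/807 - 2104/1109 = -2104/1109 + 28*I*√269/807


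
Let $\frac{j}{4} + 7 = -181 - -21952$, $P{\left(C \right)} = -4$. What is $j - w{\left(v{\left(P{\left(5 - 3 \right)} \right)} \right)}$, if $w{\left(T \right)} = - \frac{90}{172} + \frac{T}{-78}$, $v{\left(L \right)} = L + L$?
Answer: $\frac{291987235}{3354} \approx 87056.0$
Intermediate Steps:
$v{\left(L \right)} = 2 L$
$j = 87056$ ($j = -28 + 4 \left(-181 - -21952\right) = -28 + 4 \left(-181 + 21952\right) = -28 + 4 \cdot 21771 = -28 + 87084 = 87056$)
$w{\left(T \right)} = - \frac{45}{86} - \frac{T}{78}$ ($w{\left(T \right)} = \left(-90\right) \frac{1}{172} + T \left(- \frac{1}{78}\right) = - \frac{45}{86} - \frac{T}{78}$)
$j - w{\left(v{\left(P{\left(5 - 3 \right)} \right)} \right)} = 87056 - \left(- \frac{45}{86} - \frac{2 \left(-4\right)}{78}\right) = 87056 - \left(- \frac{45}{86} - - \frac{4}{39}\right) = 87056 - \left(- \frac{45}{86} + \frac{4}{39}\right) = 87056 - - \frac{1411}{3354} = 87056 + \frac{1411}{3354} = \frac{291987235}{3354}$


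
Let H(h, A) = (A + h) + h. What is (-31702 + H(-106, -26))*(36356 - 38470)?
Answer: 67521160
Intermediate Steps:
H(h, A) = A + 2*h
(-31702 + H(-106, -26))*(36356 - 38470) = (-31702 + (-26 + 2*(-106)))*(36356 - 38470) = (-31702 + (-26 - 212))*(-2114) = (-31702 - 238)*(-2114) = -31940*(-2114) = 67521160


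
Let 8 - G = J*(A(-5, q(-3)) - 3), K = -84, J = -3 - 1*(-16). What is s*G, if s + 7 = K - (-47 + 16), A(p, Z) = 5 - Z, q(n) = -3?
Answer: 3420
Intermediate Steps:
J = 13 (J = -3 + 16 = 13)
s = -60 (s = -7 + (-84 - (-47 + 16)) = -7 + (-84 - 1*(-31)) = -7 + (-84 + 31) = -7 - 53 = -60)
G = -57 (G = 8 - 13*((5 - 1*(-3)) - 3) = 8 - 13*((5 + 3) - 3) = 8 - 13*(8 - 3) = 8 - 13*5 = 8 - 1*65 = 8 - 65 = -57)
s*G = -60*(-57) = 3420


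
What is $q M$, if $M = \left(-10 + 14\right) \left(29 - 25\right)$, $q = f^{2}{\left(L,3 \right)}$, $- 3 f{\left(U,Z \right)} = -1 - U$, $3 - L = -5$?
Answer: $144$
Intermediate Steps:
$L = 8$ ($L = 3 - -5 = 3 + 5 = 8$)
$f{\left(U,Z \right)} = \frac{1}{3} + \frac{U}{3}$ ($f{\left(U,Z \right)} = - \frac{-1 - U}{3} = \frac{1}{3} + \frac{U}{3}$)
$q = 9$ ($q = \left(\frac{1}{3} + \frac{1}{3} \cdot 8\right)^{2} = \left(\frac{1}{3} + \frac{8}{3}\right)^{2} = 3^{2} = 9$)
$M = 16$ ($M = 4 \cdot 4 = 16$)
$q M = 9 \cdot 16 = 144$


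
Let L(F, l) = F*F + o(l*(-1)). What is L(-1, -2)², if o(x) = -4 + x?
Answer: 1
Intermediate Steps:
L(F, l) = -4 + F² - l (L(F, l) = F*F + (-4 + l*(-1)) = F² + (-4 - l) = -4 + F² - l)
L(-1, -2)² = (-4 + (-1)² - 1*(-2))² = (-4 + 1 + 2)² = (-1)² = 1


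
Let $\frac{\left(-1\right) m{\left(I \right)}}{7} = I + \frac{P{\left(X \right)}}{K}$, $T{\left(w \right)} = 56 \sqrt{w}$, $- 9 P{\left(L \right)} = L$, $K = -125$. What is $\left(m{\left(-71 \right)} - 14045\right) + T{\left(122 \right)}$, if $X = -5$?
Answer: $- \frac{3048293}{225} + 56 \sqrt{122} \approx -12929.0$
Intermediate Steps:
$P{\left(L \right)} = - \frac{L}{9}$
$m{\left(I \right)} = \frac{7}{225} - 7 I$ ($m{\left(I \right)} = - 7 \left(I + \frac{\left(- \frac{1}{9}\right) \left(-5\right)}{-125}\right) = - 7 \left(I + \frac{5}{9} \left(- \frac{1}{125}\right)\right) = - 7 \left(I - \frac{1}{225}\right) = - 7 \left(- \frac{1}{225} + I\right) = \frac{7}{225} - 7 I$)
$\left(m{\left(-71 \right)} - 14045\right) + T{\left(122 \right)} = \left(\left(\frac{7}{225} - -497\right) - 14045\right) + 56 \sqrt{122} = \left(\left(\frac{7}{225} + 497\right) - 14045\right) + 56 \sqrt{122} = \left(\frac{111832}{225} - 14045\right) + 56 \sqrt{122} = - \frac{3048293}{225} + 56 \sqrt{122}$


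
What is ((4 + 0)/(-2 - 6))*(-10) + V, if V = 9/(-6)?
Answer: 7/2 ≈ 3.5000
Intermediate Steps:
V = -3/2 (V = 9*(-1/6) = -3/2 ≈ -1.5000)
((4 + 0)/(-2 - 6))*(-10) + V = ((4 + 0)/(-2 - 6))*(-10) - 3/2 = (4/(-8))*(-10) - 3/2 = (4*(-1/8))*(-10) - 3/2 = -1/2*(-10) - 3/2 = 5 - 3/2 = 7/2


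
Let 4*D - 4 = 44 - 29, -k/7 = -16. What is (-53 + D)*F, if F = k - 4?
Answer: -5211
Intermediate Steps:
k = 112 (k = -7*(-16) = 112)
D = 19/4 (D = 1 + (44 - 29)/4 = 1 + (¼)*15 = 1 + 15/4 = 19/4 ≈ 4.7500)
F = 108 (F = 112 - 4 = 108)
(-53 + D)*F = (-53 + 19/4)*108 = -193/4*108 = -5211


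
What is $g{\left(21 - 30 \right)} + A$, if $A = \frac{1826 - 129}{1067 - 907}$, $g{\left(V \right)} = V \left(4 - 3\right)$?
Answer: $\frac{257}{160} \approx 1.6063$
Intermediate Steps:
$g{\left(V \right)} = V$ ($g{\left(V \right)} = V 1 = V$)
$A = \frac{1697}{160}$ ($A = \frac{1826 + \left(-577 + 448\right)}{160} = \left(1826 - 129\right) \frac{1}{160} = 1697 \cdot \frac{1}{160} = \frac{1697}{160} \approx 10.606$)
$g{\left(21 - 30 \right)} + A = \left(21 - 30\right) + \frac{1697}{160} = -9 + \frac{1697}{160} = \frac{257}{160}$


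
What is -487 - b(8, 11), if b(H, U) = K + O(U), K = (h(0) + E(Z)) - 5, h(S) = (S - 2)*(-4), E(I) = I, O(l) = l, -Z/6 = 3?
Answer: -483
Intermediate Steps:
Z = -18 (Z = -6*3 = -18)
h(S) = 8 - 4*S (h(S) = (-2 + S)*(-4) = 8 - 4*S)
K = -15 (K = ((8 - 4*0) - 18) - 5 = ((8 + 0) - 18) - 5 = (8 - 18) - 5 = -10 - 5 = -15)
b(H, U) = -15 + U
-487 - b(8, 11) = -487 - (-15 + 11) = -487 - 1*(-4) = -487 + 4 = -483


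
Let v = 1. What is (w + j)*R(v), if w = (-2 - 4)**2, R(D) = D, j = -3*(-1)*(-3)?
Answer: 27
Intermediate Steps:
j = -9 (j = 3*(-3) = -9)
w = 36 (w = (-6)**2 = 36)
(w + j)*R(v) = (36 - 9)*1 = 27*1 = 27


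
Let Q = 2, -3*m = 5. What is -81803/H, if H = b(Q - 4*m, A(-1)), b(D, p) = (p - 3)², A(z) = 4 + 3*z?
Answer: -81803/4 ≈ -20451.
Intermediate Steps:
m = -5/3 (m = -⅓*5 = -5/3 ≈ -1.6667)
b(D, p) = (-3 + p)²
H = 4 (H = (-3 + (4 + 3*(-1)))² = (-3 + (4 - 3))² = (-3 + 1)² = (-2)² = 4)
-81803/H = -81803/4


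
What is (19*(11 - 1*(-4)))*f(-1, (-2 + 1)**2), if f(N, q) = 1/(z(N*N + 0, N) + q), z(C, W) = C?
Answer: 285/2 ≈ 142.50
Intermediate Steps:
f(N, q) = 1/(q + N**2) (f(N, q) = 1/((N*N + 0) + q) = 1/((N**2 + 0) + q) = 1/(N**2 + q) = 1/(q + N**2))
(19*(11 - 1*(-4)))*f(-1, (-2 + 1)**2) = (19*(11 - 1*(-4)))/((-2 + 1)**2 + (-1)**2) = (19*(11 + 4))/((-1)**2 + 1) = (19*15)/(1 + 1) = 285/2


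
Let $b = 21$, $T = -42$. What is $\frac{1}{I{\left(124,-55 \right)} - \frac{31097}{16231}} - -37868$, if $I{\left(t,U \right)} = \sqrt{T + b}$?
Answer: $\frac{246117865253913}{6499375990} - \frac{263445361 i \sqrt{21}}{6499375990} \approx 37868.0 - 0.18575 i$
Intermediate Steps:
$I{\left(t,U \right)} = i \sqrt{21}$ ($I{\left(t,U \right)} = \sqrt{-42 + 21} = \sqrt{-21} = i \sqrt{21}$)
$\frac{1}{I{\left(124,-55 \right)} - \frac{31097}{16231}} - -37868 = \frac{1}{i \sqrt{21} - \frac{31097}{16231}} - -37868 = \frac{1}{i \sqrt{21} - \frac{31097}{16231}} + 37868 = \frac{1}{- \frac{31097}{16231} + i \sqrt{21}} + 37868 = 37868 + \frac{1}{- \frac{31097}{16231} + i \sqrt{21}}$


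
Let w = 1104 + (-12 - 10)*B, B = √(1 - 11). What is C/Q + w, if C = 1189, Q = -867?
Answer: 955979/867 - 22*I*√10 ≈ 1102.6 - 69.57*I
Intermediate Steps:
B = I*√10 (B = √(-10) = I*√10 ≈ 3.1623*I)
w = 1104 - 22*I*√10 (w = 1104 + (-12 - 10)*(I*√10) = 1104 - 22*I*√10 ≈ 1104.0 - 69.57*I)
C/Q + w = 1189/(-867) + (1104 - 22*I*√10) = 1189*(-1/867) + (1104 - 22*I*√10) = -1189/867 + (1104 - 22*I*√10) = 955979/867 - 22*I*√10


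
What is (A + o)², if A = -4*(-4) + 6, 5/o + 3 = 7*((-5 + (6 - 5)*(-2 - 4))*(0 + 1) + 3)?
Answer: 1671849/3481 ≈ 480.28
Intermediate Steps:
o = -5/59 (o = 5/(-3 + 7*((-5 + (6 - 5)*(-2 - 4))*(0 + 1) + 3)) = 5/(-3 + 7*((-5 + 1*(-6))*1 + 3)) = 5/(-3 + 7*((-5 - 6)*1 + 3)) = 5/(-3 + 7*(-11*1 + 3)) = 5/(-3 + 7*(-11 + 3)) = 5/(-3 + 7*(-8)) = 5/(-3 - 56) = 5/(-59) = 5*(-1/59) = -5/59 ≈ -0.084746)
A = 22 (A = 16 + 6 = 22)
(A + o)² = (22 - 5/59)² = (1293/59)² = 1671849/3481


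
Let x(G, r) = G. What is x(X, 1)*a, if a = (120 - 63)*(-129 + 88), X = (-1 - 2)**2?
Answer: -21033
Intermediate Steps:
X = 9 (X = (-3)**2 = 9)
a = -2337 (a = 57*(-41) = -2337)
x(X, 1)*a = 9*(-2337) = -21033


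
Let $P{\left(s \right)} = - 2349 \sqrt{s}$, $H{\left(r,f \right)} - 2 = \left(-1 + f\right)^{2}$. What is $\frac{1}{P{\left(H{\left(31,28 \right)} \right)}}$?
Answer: $- \frac{\sqrt{731}}{1717119} \approx -1.5746 \cdot 10^{-5}$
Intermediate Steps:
$H{\left(r,f \right)} = 2 + \left(-1 + f\right)^{2}$
$\frac{1}{P{\left(H{\left(31,28 \right)} \right)}} = \frac{1}{\left(-2349\right) \sqrt{2 + \left(-1 + 28\right)^{2}}} = \frac{1}{\left(-2349\right) \sqrt{2 + 27^{2}}} = \frac{1}{\left(-2349\right) \sqrt{2 + 729}} = \frac{1}{\left(-2349\right) \sqrt{731}} = - \frac{\sqrt{731}}{1717119}$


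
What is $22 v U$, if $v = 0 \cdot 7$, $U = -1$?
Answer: $0$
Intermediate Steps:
$v = 0$
$22 v U = 22 \cdot 0 \left(-1\right) = 0 \left(-1\right) = 0$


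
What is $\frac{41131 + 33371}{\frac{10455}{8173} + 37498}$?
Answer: $\frac{608904846}{306481609} \approx 1.9868$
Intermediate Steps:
$\frac{41131 + 33371}{\frac{10455}{8173} + 37498} = \frac{74502}{10455 \cdot \frac{1}{8173} + 37498} = \frac{74502}{\frac{10455}{8173} + 37498} = \frac{74502}{\frac{306481609}{8173}} = 74502 \cdot \frac{8173}{306481609} = \frac{608904846}{306481609}$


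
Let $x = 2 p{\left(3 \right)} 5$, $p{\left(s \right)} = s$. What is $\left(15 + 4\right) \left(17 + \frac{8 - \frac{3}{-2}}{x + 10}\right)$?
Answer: $\frac{26201}{80} \approx 327.51$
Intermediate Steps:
$x = 30$ ($x = 2 \cdot 3 \cdot 5 = 6 \cdot 5 = 30$)
$\left(15 + 4\right) \left(17 + \frac{8 - \frac{3}{-2}}{x + 10}\right) = \left(15 + 4\right) \left(17 + \frac{8 - \frac{3}{-2}}{30 + 10}\right) = 19 \left(17 + \frac{8 - - \frac{3}{2}}{40}\right) = 19 \left(17 + \left(8 + \frac{3}{2}\right) \frac{1}{40}\right) = 19 \left(17 + \frac{19}{2} \cdot \frac{1}{40}\right) = 19 \left(17 + \frac{19}{80}\right) = 19 \cdot \frac{1379}{80} = \frac{26201}{80}$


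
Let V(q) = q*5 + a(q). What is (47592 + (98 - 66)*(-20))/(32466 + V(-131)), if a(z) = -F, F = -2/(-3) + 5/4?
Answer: 563424/381709 ≈ 1.4761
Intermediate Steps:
F = 23/12 (F = -2*(-⅓) + 5*(¼) = ⅔ + 5/4 = 23/12 ≈ 1.9167)
a(z) = -23/12 (a(z) = -1*23/12 = -23/12)
V(q) = -23/12 + 5*q (V(q) = q*5 - 23/12 = 5*q - 23/12 = -23/12 + 5*q)
(47592 + (98 - 66)*(-20))/(32466 + V(-131)) = (47592 + (98 - 66)*(-20))/(32466 + (-23/12 + 5*(-131))) = (47592 + 32*(-20))/(32466 + (-23/12 - 655)) = (47592 - 640)/(32466 - 7883/12) = 46952/(381709/12) = 46952*(12/381709) = 563424/381709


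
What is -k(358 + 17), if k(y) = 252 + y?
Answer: -627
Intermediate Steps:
-k(358 + 17) = -(252 + (358 + 17)) = -(252 + 375) = -1*627 = -627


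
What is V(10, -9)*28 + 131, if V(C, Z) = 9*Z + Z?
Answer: -2389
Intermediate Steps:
V(C, Z) = 10*Z
V(10, -9)*28 + 131 = (10*(-9))*28 + 131 = -90*28 + 131 = -2520 + 131 = -2389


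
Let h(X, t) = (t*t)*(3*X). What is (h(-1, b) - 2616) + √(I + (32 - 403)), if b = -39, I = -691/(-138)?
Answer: -7179 + I*√6969966/138 ≈ -7179.0 + 19.131*I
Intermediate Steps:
I = 691/138 (I = -691*(-1/138) = 691/138 ≈ 5.0072)
h(X, t) = 3*X*t² (h(X, t) = t²*(3*X) = 3*X*t²)
(h(-1, b) - 2616) + √(I + (32 - 403)) = (3*(-1)*(-39)² - 2616) + √(691/138 + (32 - 403)) = (3*(-1)*1521 - 2616) + √(691/138 - 371) = (-4563 - 2616) + √(-50507/138) = -7179 + I*√6969966/138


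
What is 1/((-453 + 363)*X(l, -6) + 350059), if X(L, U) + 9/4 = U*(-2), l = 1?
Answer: 2/698363 ≈ 2.8638e-6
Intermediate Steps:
X(L, U) = -9/4 - 2*U (X(L, U) = -9/4 + U*(-2) = -9/4 - 2*U)
1/((-453 + 363)*X(l, -6) + 350059) = 1/((-453 + 363)*(-9/4 - 2*(-6)) + 350059) = 1/(-90*(-9/4 + 12) + 350059) = 1/(-90*39/4 + 350059) = 1/(-1755/2 + 350059) = 1/(698363/2) = 2/698363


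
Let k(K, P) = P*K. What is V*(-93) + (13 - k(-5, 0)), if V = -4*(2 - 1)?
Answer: 385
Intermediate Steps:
k(K, P) = K*P
V = -4 (V = -4*1 = -4)
V*(-93) + (13 - k(-5, 0)) = -4*(-93) + (13 - (-5)*0) = 372 + (13 - 1*0) = 372 + (13 + 0) = 372 + 13 = 385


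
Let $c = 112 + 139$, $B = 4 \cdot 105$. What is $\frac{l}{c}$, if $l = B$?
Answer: $\frac{420}{251} \approx 1.6733$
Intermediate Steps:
$B = 420$
$c = 251$
$l = 420$
$\frac{l}{c} = \frac{420}{251}$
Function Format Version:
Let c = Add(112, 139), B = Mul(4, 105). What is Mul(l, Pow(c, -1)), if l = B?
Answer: Rational(420, 251) ≈ 1.6733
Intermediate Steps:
B = 420
c = 251
l = 420
Mul(l, Pow(c, -1)) = Mul(420, Pow(251, -1)) = Mul(420, Rational(1, 251)) = Rational(420, 251)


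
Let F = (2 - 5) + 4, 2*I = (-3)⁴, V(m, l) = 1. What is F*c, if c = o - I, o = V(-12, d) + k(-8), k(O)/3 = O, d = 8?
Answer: -127/2 ≈ -63.500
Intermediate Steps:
k(O) = 3*O
o = -23 (o = 1 + 3*(-8) = 1 - 24 = -23)
I = 81/2 (I = (½)*(-3)⁴ = (½)*81 = 81/2 ≈ 40.500)
c = -127/2 (c = -23 - 1*81/2 = -23 - 81/2 = -127/2 ≈ -63.500)
F = 1 (F = -3 + 4 = 1)
F*c = 1*(-127/2) = -127/2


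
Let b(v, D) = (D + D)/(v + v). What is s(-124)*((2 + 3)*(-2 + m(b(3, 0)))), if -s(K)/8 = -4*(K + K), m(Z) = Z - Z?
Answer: 79360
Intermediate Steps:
b(v, D) = D/v (b(v, D) = (2*D)/((2*v)) = (2*D)*(1/(2*v)) = D/v)
m(Z) = 0
s(K) = 64*K (s(K) = -(-32)*(K + K) = -(-32)*2*K = -(-64)*K = 64*K)
s(-124)*((2 + 3)*(-2 + m(b(3, 0)))) = (64*(-124))*((2 + 3)*(-2 + 0)) = -39680*(-2) = -7936*(-10) = 79360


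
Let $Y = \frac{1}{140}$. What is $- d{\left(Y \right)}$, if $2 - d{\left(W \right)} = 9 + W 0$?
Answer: $7$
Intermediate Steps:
$Y = \frac{1}{140} \approx 0.0071429$
$d{\left(W \right)} = -7$ ($d{\left(W \right)} = 2 - \left(9 + W 0\right) = 2 - \left(9 + 0\right) = 2 - 9 = -7$)
$- d{\left(Y \right)} = \left(-1\right) \left(-7\right) = 7$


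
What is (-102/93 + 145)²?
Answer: 19900521/961 ≈ 20708.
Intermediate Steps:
(-102/93 + 145)² = (-102*1/93 + 145)² = (-34/31 + 145)² = (4461/31)² = 19900521/961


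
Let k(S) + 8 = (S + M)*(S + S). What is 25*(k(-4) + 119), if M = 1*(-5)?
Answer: 4575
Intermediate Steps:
M = -5
k(S) = -8 + 2*S*(-5 + S) (k(S) = -8 + (S - 5)*(S + S) = -8 + (-5 + S)*(2*S) = -8 + 2*S*(-5 + S))
25*(k(-4) + 119) = 25*((-8 - 10*(-4) + 2*(-4)²) + 119) = 25*((-8 + 40 + 2*16) + 119) = 25*((-8 + 40 + 32) + 119) = 25*(64 + 119) = 25*183 = 4575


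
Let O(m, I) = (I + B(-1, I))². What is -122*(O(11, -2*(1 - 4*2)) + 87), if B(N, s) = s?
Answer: -106262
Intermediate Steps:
O(m, I) = 4*I² (O(m, I) = (I + I)² = (2*I)² = 4*I²)
-122*(O(11, -2*(1 - 4*2)) + 87) = -122*(4*(-2*(1 - 4*2))² + 87) = -122*(4*(-2*(1 - 8))² + 87) = -122*(4*(-2*(-7))² + 87) = -122*(4*14² + 87) = -122*(4*196 + 87) = -122*(784 + 87) = -122*871 = -106262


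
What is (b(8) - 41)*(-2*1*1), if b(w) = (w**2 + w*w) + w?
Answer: -190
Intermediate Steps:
b(w) = w + 2*w**2 (b(w) = (w**2 + w**2) + w = 2*w**2 + w = w + 2*w**2)
(b(8) - 41)*(-2*1*1) = (8*(1 + 2*8) - 41)*(-2*1*1) = (8*(1 + 16) - 41)*(-2*1) = (8*17 - 41)*(-2) = (136 - 41)*(-2) = 95*(-2) = -190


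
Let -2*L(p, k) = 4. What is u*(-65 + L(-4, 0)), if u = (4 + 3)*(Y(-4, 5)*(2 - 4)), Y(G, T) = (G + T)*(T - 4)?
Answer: 938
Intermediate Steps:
Y(G, T) = (-4 + T)*(G + T) (Y(G, T) = (G + T)*(-4 + T) = (-4 + T)*(G + T))
L(p, k) = -2 (L(p, k) = -1/2*4 = -2)
u = -14 (u = (4 + 3)*((5**2 - 4*(-4) - 4*5 - 4*5)*(2 - 4)) = 7*((25 + 16 - 20 - 20)*(-2)) = 7*(1*(-2)) = 7*(-2) = -14)
u*(-65 + L(-4, 0)) = -14*(-65 - 2) = -14*(-67) = 938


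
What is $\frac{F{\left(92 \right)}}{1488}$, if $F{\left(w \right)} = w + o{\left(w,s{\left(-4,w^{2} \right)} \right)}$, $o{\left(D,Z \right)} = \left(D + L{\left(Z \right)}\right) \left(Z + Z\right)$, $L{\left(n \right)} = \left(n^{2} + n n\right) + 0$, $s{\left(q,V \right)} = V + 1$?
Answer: $\frac{101095055673}{62} \approx 1.6306 \cdot 10^{9}$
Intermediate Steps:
$s{\left(q,V \right)} = 1 + V$
$L{\left(n \right)} = 2 n^{2}$ ($L{\left(n \right)} = \left(n^{2} + n^{2}\right) + 0 = 2 n^{2} + 0 = 2 n^{2}$)
$o{\left(D,Z \right)} = 2 Z \left(D + 2 Z^{2}\right)$ ($o{\left(D,Z \right)} = \left(D + 2 Z^{2}\right) \left(Z + Z\right) = \left(D + 2 Z^{2}\right) 2 Z = 2 Z \left(D + 2 Z^{2}\right)$)
$F{\left(w \right)} = w + 2 \left(1 + w^{2}\right) \left(w + 2 \left(1 + w^{2}\right)^{2}\right)$
$\frac{F{\left(92 \right)}}{1488} = \frac{92 + 2 \left(1 + 92^{2}\right) \left(92 + 2 \left(1 + 92^{2}\right)^{2}\right)}{1488} = \left(92 + 2 \left(1 + 8464\right) \left(92 + 2 \left(1 + 8464\right)^{2}\right)\right) \frac{1}{1488} = \left(92 + 2 \cdot 8465 \left(92 + 2 \cdot 8465^{2}\right)\right) \frac{1}{1488} = \left(92 + 2 \cdot 8465 \left(92 + 2 \cdot 71656225\right)\right) \frac{1}{1488} = \left(92 + 2 \cdot 8465 \left(92 + 143312450\right)\right) \frac{1}{1488} = \left(92 + 2 \cdot 8465 \cdot 143312542\right) \frac{1}{1488} = \left(92 + 2426281336060\right) \frac{1}{1488} = 2426281336152 \cdot \frac{1}{1488} = \frac{101095055673}{62}$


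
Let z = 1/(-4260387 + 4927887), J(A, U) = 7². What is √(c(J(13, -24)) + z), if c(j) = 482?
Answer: √85903245267/13350 ≈ 21.954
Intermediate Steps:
J(A, U) = 49
z = 1/667500 ≈ 1.4981e-6
√(c(J(13, -24)) + z) = √(482 + 1/667500) = √(321735001/667500) = √85903245267/13350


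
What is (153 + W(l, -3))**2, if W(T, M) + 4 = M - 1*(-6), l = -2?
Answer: 23104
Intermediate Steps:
W(T, M) = 2 + M (W(T, M) = -4 + (M - 1*(-6)) = -4 + (M + 6) = -4 + (6 + M) = 2 + M)
(153 + W(l, -3))**2 = (153 + (2 - 3))**2 = (153 - 1)**2 = 152**2 = 23104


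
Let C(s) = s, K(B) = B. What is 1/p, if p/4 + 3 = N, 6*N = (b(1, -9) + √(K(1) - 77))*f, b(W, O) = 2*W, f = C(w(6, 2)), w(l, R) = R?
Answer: -21/500 - 3*I*√19/250 ≈ -0.042 - 0.052307*I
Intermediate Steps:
f = 2
N = ⅔ + 2*I*√19/3 (N = ((2*1 + √(1 - 77))*2)/6 = ((2 + √(-76))*2)/6 = ((2 + 2*I*√19)*2)/6 = (4 + 4*I*√19)/6 = ⅔ + 2*I*√19/3 ≈ 0.66667 + 2.9059*I)
p = -28/3 + 8*I*√19/3 (p = -12 + 4*(⅔ + 2*I*√19/3) = -12 + (8/3 + 8*I*√19/3) = -28/3 + 8*I*√19/3 ≈ -9.3333 + 11.624*I)
1/p = 1/(-28/3 + 8*I*√19/3)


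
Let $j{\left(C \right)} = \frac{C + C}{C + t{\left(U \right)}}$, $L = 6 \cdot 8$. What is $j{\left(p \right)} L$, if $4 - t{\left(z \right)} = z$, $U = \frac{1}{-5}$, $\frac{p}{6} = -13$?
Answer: $\frac{4160}{41} \approx 101.46$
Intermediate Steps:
$p = -78$ ($p = 6 \left(-13\right) = -78$)
$U = - \frac{1}{5} \approx -0.2$
$t{\left(z \right)} = 4 - z$
$L = 48$
$j{\left(C \right)} = \frac{2 C}{\frac{21}{5} + C}$ ($j{\left(C \right)} = \frac{C + C}{C + \left(4 - - \frac{1}{5}\right)} = \frac{2 C}{C + \left(4 + \frac{1}{5}\right)} = \frac{2 C}{C + \frac{21}{5}} = \frac{2 C}{\frac{21}{5} + C}$)
$j{\left(p \right)} L = 10 \left(-78\right) \frac{1}{21 + 5 \left(-78\right)} 48 = 10 \left(-78\right) \frac{1}{21 - 390} \cdot 48 = 10 \left(-78\right) \frac{1}{-369} \cdot 48 = 10 \left(-78\right) \left(- \frac{1}{369}\right) 48 = \frac{260}{123} \cdot 48 = \frac{4160}{41}$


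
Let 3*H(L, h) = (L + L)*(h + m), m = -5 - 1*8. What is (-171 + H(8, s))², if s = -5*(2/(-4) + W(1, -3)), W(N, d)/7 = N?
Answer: 1540081/9 ≈ 1.7112e+5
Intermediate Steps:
W(N, d) = 7*N
m = -13 (m = -5 - 8 = -13)
s = -65/2 (s = -5*(2/(-4) + 7*1) = -5*(2*(-¼) + 7) = -5*(-½ + 7) = -5*13/2 = -65/2 ≈ -32.500)
H(L, h) = 2*L*(-13 + h)/3 (H(L, h) = ((L + L)*(h - 13))/3 = ((2*L)*(-13 + h))/3 = (2*L*(-13 + h))/3 = 2*L*(-13 + h)/3)
(-171 + H(8, s))² = (-171 + (⅔)*8*(-13 - 65/2))² = (-171 + (⅔)*8*(-91/2))² = (-171 - 728/3)² = (-1241/3)² = 1540081/9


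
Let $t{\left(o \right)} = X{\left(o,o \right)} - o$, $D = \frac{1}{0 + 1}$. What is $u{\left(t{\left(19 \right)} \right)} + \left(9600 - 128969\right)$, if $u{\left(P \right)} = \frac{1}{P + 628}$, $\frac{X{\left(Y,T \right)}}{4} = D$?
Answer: $- \frac{73173196}{613} \approx -1.1937 \cdot 10^{5}$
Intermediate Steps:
$D = 1$ ($D = 1^{-1} = 1$)
$X{\left(Y,T \right)} = 4$ ($X{\left(Y,T \right)} = 4 \cdot 1 = 4$)
$t{\left(o \right)} = 4 - o$
$u{\left(P \right)} = \frac{1}{628 + P}$
$u{\left(t{\left(19 \right)} \right)} + \left(9600 - 128969\right) = \frac{1}{628 + \left(4 - 19\right)} + \left(9600 - 128969\right) = \frac{1}{628 + \left(4 - 19\right)} - 119369 = \frac{1}{628 - 15} - 119369 = \frac{1}{613} - 119369 = - \frac{73173196}{613}$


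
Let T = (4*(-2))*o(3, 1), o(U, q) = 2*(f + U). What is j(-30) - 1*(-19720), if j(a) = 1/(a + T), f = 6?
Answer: 3431279/174 ≈ 19720.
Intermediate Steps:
o(U, q) = 12 + 2*U (o(U, q) = 2*(6 + U) = 12 + 2*U)
T = -144 (T = (4*(-2))*(12 + 2*3) = -8*(12 + 6) = -8*18 = -144)
j(a) = 1/(-144 + a) (j(a) = 1/(a - 144) = 1/(-144 + a))
j(-30) - 1*(-19720) = 1/(-144 - 30) - 1*(-19720) = 1/(-174) + 19720 = -1/174 + 19720 = 3431279/174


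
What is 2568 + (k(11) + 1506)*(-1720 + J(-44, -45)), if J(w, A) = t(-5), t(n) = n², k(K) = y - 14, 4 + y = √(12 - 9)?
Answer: -2519592 - 1695*√3 ≈ -2.5225e+6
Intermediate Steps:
y = -4 + √3 (y = -4 + √(12 - 9) = -4 + √3 ≈ -2.2679)
k(K) = -18 + √3 (k(K) = (-4 + √3) - 14 = -18 + √3)
J(w, A) = 25 (J(w, A) = (-5)² = 25)
2568 + (k(11) + 1506)*(-1720 + J(-44, -45)) = 2568 + ((-18 + √3) + 1506)*(-1720 + 25) = 2568 + (1488 + √3)*(-1695) = 2568 + (-2522160 - 1695*√3) = -2519592 - 1695*√3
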